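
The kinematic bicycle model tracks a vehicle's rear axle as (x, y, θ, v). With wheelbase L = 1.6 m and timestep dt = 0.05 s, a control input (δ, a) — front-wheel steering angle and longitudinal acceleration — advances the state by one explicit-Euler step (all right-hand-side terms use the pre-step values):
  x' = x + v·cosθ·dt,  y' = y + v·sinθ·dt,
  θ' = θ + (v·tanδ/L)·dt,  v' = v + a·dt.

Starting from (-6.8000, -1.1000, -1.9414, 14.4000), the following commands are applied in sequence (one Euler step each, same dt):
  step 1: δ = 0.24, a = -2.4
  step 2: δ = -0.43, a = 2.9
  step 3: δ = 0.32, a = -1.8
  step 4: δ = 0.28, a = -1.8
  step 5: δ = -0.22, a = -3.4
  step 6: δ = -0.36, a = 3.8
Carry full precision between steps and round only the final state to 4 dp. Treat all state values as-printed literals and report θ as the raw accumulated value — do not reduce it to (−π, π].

(-8.1220, -5.1619, -2.0228, 14.2650)

after step 1 (δ=0.24, a=-2.4): (-7.060768, -1.771118, -1.831277, 14.280000)
after step 2 (δ=-0.43, a=2.9): (-7.244656, -2.461032, -2.035937, 14.425000)
after step 3 (δ=0.32, a=-1.8): (-7.568171, -3.105656, -1.886553, 14.335000)
after step 4 (δ=0.28, a=-1.8): (-7.790748, -3.786971, -1.757738, 14.245000)
after step 5 (δ=-0.22, a=-3.4): (-7.923123, -4.486811, -1.857283, 14.075000)
after step 6 (δ=-0.36, a=3.8): (-8.121991, -5.161878, -2.022842, 14.265000)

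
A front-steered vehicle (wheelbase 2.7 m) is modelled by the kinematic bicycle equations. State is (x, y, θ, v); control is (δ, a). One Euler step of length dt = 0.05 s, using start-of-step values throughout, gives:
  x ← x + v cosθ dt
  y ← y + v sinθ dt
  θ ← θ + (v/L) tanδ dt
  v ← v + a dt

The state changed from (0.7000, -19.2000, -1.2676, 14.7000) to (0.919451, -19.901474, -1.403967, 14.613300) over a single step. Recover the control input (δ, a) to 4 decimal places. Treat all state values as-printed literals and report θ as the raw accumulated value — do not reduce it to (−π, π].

δ = -0.4644, a = -1.7340

a = (v'−v)/dt = (-0.086700)/0.05 = -1.7340
Δθ = θ'−θ = -0.136367;  (v·dt/L) = 14.7000·0.05/2.7 = 0.272222
tan δ = Δθ·L/(v·dt) = -0.500940  →  δ = -0.4644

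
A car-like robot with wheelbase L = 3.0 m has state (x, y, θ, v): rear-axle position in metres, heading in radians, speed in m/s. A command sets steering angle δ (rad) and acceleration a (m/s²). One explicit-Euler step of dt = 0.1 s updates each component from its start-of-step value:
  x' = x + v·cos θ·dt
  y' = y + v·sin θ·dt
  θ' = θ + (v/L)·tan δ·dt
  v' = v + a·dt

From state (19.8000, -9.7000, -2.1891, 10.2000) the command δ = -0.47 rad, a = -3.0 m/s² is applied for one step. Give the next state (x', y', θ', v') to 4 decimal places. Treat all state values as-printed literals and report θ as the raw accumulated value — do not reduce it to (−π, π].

x' = 19.8000 + 10.2000·cos(-2.1891)·0.1 = 19.2088
y' = -9.7000 + 10.2000·sin(-2.1891)·0.1 = -10.5312
θ' = -2.1891 + (10.2000/3.0)·tan(-0.47)·0.1 = -2.3618
v' = 10.2000 − 3.0000·0.1 = 9.9000

(19.2088, -10.5312, -2.3618, 9.9000)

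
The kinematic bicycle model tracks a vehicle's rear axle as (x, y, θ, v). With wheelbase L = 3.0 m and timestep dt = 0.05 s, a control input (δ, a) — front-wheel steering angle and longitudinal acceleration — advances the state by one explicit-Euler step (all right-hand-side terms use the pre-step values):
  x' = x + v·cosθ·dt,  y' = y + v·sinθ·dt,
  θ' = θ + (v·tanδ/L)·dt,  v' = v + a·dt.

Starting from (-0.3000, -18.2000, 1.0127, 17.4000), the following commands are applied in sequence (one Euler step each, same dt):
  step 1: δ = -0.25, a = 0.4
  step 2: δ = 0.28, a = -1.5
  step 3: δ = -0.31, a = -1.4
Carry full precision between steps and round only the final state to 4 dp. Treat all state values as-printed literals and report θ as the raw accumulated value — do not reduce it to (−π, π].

(1.1277, -16.0194, 0.9295, 17.2750)

after step 1 (δ=-0.25, a=0.4): (0.160728, -17.462010, 0.938651, 17.420000)
after step 2 (δ=0.28, a=-1.5): (0.675382, -16.759320, 1.022137, 17.345000)
after step 3 (δ=-0.31, a=-1.4): (1.127690, -16.019361, 0.929536, 17.275000)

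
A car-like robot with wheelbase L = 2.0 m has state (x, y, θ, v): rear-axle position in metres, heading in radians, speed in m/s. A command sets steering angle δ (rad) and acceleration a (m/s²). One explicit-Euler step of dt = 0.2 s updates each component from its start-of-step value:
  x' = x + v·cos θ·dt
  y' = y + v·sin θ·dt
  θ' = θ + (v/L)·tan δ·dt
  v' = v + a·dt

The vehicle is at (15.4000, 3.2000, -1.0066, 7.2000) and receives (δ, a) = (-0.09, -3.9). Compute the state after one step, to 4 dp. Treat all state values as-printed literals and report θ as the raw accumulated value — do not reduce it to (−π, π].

x' = 15.4000 + 7.2000·cos(-1.0066)·0.2 = 16.1700
y' = 3.2000 + 7.2000·sin(-1.0066)·0.2 = 1.9832
θ' = -1.0066 + (7.2000/2.0)·tan(-0.09)·0.2 = -1.0716
v' = 7.2000 − 3.9000·0.2 = 6.4200

(16.1700, 1.9832, -1.0716, 6.4200)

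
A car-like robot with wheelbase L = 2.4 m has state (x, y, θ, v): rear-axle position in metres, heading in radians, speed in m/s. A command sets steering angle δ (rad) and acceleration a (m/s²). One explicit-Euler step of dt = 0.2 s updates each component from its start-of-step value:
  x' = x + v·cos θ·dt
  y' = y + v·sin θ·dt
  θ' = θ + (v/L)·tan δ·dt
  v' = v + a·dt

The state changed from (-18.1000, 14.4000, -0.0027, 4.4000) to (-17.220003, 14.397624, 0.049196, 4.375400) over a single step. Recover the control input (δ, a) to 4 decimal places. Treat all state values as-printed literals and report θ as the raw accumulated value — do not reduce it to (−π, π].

a = (v'−v)/dt = (-0.024600)/0.2 = -0.1230
Δθ = θ'−θ = 0.051896;  (v·dt/L) = 4.4000·0.2/2.4 = 0.366667
tan δ = Δθ·L/(v·dt) = 0.141535  →  δ = 0.1406

δ = 0.1406, a = -0.1230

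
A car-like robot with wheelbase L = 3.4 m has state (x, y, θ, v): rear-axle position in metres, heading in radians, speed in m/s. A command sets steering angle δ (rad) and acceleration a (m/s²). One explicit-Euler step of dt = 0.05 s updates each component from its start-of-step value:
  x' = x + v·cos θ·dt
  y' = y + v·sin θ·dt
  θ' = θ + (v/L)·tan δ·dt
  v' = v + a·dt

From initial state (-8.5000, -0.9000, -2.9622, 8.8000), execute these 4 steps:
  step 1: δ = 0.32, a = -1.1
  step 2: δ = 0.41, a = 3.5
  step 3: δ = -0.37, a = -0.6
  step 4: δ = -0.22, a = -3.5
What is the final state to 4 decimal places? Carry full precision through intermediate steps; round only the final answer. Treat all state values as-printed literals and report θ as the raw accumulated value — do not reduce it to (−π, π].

after step 1 (δ=0.32, a=-1.1): (-8.932939, -0.978510, -2.919314, 8.745000)
after step 2 (δ=0.41, a=3.5): (-9.359432, -1.074903, -2.863419, 8.920000)
after step 3 (δ=-0.37, a=-0.6): (-9.788287, -1.197374, -2.914298, 8.890000)
after step 4 (δ=-0.22, a=-3.5): (-10.221354, -1.297539, -2.943533, 8.715000)

(-10.2214, -1.2975, -2.9435, 8.7150)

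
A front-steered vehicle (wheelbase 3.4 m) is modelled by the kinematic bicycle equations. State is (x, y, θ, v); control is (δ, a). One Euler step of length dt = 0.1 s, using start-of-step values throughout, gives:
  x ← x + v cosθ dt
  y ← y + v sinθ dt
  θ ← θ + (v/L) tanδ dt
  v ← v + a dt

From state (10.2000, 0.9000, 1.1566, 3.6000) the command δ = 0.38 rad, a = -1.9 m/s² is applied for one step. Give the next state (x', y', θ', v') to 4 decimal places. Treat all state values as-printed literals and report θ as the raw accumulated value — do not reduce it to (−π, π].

(10.3449, 1.2296, 1.1989, 3.4100)

x' = 10.2000 + 3.6000·cos(1.1566)·0.1 = 10.3449
y' = 0.9000 + 3.6000·sin(1.1566)·0.1 = 1.2296
θ' = 1.1566 + (3.6000/3.4)·tan(0.38)·0.1 = 1.1989
v' = 3.6000 − 1.9000·0.1 = 3.4100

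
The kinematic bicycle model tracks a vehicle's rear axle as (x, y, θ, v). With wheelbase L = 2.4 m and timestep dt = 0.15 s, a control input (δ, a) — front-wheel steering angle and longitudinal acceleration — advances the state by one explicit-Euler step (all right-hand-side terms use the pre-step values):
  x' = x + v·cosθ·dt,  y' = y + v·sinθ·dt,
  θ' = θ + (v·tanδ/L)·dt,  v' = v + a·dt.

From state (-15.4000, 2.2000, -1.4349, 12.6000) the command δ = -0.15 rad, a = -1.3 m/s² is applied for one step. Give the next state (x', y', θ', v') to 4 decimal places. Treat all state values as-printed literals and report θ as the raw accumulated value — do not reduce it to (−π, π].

x' = -15.4000 + 12.6000·cos(-1.4349)·0.15 = -15.1439
y' = 2.2000 + 12.6000·sin(-1.4349)·0.15 = 0.3274
θ' = -1.4349 + (12.6000/2.4)·tan(-0.15)·0.15 = -1.5539
v' = 12.6000 − 1.3000·0.15 = 12.4050

(-15.1439, 0.3274, -1.5539, 12.4050)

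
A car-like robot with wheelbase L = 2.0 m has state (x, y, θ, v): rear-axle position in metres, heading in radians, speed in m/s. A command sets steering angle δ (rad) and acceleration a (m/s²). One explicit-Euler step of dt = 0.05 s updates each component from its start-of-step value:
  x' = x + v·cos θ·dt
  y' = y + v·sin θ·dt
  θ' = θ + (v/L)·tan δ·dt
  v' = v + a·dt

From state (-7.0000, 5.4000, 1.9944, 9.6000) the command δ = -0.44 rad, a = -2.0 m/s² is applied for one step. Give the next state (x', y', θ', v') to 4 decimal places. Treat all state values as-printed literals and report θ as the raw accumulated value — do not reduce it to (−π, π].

(-7.1973, 5.8376, 1.8814, 9.5000)

x' = -7.0000 + 9.6000·cos(1.9944)·0.05 = -7.1973
y' = 5.4000 + 9.6000·sin(1.9944)·0.05 = 5.8376
θ' = 1.9944 + (9.6000/2.0)·tan(-0.44)·0.05 = 1.8814
v' = 9.6000 − 2.0000·0.05 = 9.5000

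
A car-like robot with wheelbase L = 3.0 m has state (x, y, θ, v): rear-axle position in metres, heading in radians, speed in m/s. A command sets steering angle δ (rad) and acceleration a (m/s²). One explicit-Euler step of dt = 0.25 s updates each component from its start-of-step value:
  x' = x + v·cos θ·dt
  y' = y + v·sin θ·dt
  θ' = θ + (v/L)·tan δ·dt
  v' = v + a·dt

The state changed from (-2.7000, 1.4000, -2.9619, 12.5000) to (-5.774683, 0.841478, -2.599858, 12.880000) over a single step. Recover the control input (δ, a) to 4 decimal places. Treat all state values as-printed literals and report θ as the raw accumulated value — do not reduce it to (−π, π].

a = (v'−v)/dt = (0.380000)/0.25 = 1.5200
Δθ = θ'−θ = 0.362042;  (v·dt/L) = 12.5000·0.25/3.0 = 1.041667
tan δ = Δθ·L/(v·dt) = 0.347560  →  δ = 0.3345

δ = 0.3345, a = 1.5200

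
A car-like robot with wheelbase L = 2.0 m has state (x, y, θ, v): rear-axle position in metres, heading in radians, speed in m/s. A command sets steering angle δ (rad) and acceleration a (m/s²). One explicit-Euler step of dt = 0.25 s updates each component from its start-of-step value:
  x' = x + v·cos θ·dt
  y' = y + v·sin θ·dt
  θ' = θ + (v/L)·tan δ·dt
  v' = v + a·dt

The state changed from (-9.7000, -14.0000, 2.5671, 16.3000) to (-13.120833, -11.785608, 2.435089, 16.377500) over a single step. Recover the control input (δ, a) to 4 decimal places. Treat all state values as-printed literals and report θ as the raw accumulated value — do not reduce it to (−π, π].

a = (v'−v)/dt = (0.077500)/0.25 = 0.3100
Δθ = θ'−θ = -0.132011;  (v·dt/L) = 16.3000·0.25/2.0 = 2.037500
tan δ = Δθ·L/(v·dt) = -0.064791  →  δ = -0.0647

δ = -0.0647, a = 0.3100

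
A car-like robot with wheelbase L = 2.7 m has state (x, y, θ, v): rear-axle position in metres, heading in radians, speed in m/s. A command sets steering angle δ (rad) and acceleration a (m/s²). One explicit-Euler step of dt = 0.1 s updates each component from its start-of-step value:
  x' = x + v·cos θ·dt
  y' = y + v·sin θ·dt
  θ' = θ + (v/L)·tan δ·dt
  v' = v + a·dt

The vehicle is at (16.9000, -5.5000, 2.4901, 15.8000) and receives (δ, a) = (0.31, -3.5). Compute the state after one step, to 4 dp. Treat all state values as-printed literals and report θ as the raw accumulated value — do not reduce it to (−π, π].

x' = 16.9000 + 15.8000·cos(2.4901)·0.1 = 15.6436
y' = -5.5000 + 15.8000·sin(2.4901)·0.1 = -4.5419
θ' = 2.4901 + (15.8000/2.7)·tan(0.31)·0.1 = 2.6776
v' = 15.8000 − 3.5000·0.1 = 15.4500

(15.6436, -4.5419, 2.6776, 15.4500)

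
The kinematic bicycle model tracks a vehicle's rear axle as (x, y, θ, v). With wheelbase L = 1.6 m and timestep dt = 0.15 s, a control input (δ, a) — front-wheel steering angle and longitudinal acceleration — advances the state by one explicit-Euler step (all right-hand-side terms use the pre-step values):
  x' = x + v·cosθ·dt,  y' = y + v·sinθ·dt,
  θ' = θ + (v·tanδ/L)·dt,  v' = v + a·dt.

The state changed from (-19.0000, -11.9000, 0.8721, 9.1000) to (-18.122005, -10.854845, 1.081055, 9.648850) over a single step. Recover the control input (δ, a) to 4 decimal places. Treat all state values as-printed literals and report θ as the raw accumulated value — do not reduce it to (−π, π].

a = (v'−v)/dt = (0.548850)/0.15 = 3.6590
Δθ = θ'−θ = 0.208955;  (v·dt/L) = 9.1000·0.15/1.6 = 0.853125
tan δ = Δθ·L/(v·dt) = 0.244929  →  δ = 0.2402

δ = 0.2402, a = 3.6590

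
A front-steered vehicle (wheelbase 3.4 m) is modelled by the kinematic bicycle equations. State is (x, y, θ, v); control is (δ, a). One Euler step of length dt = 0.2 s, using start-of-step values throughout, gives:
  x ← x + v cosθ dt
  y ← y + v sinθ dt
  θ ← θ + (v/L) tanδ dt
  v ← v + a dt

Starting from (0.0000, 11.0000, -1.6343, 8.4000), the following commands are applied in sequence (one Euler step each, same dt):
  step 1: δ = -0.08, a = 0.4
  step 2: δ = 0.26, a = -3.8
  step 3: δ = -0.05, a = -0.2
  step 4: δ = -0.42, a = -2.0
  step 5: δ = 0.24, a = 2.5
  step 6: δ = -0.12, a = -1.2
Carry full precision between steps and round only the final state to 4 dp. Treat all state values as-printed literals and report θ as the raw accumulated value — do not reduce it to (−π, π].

(-0.6470, 1.5790, -1.7161, 7.5400)

after step 1 (δ=-0.08, a=0.4): (-0.106614, 9.323386, -1.673914, 8.480000)
after step 2 (δ=0.26, a=-3.8): (-0.281192, 7.636395, -1.541216, 7.720000)
after step 3 (δ=-0.05, a=-0.2): (-0.235527, 6.093071, -1.563941, 7.680000)
after step 4 (δ=-0.42, a=-2.0): (-0.224997, 4.557107, -1.765687, 7.280000)
after step 5 (δ=0.24, a=2.5): (-0.506965, 3.128671, -1.660890, 7.780000)
after step 6 (δ=-0.12, a=-1.2): (-0.646962, 1.578981, -1.716073, 7.540000)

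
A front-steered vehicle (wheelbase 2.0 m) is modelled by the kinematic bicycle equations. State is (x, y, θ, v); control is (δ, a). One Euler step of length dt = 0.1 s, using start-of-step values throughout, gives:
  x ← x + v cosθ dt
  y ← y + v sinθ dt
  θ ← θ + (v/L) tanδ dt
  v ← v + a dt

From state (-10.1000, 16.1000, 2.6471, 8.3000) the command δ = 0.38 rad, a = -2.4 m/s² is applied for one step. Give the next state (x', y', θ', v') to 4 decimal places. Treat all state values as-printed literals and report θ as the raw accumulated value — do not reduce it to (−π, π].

(-10.8306, 16.4939, 2.8129, 8.0600)

x' = -10.1000 + 8.3000·cos(2.6471)·0.1 = -10.8306
y' = 16.1000 + 8.3000·sin(2.6471)·0.1 = 16.4939
θ' = 2.6471 + (8.3000/2.0)·tan(0.38)·0.1 = 2.8129
v' = 8.3000 − 2.4000·0.1 = 8.0600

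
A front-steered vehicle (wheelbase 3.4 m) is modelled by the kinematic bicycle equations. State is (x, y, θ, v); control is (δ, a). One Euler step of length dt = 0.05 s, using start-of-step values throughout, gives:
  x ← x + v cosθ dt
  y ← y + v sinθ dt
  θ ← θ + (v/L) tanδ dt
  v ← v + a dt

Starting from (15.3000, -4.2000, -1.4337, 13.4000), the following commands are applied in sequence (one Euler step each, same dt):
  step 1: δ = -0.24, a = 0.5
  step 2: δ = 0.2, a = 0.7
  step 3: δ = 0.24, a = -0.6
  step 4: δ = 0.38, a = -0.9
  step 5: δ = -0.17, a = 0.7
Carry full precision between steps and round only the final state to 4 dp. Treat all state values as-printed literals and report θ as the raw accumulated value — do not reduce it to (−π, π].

(15.8257, -7.5081, -1.3484, 13.4200)

after step 1 (δ=-0.24, a=0.5): (15.391567, -4.863713, -1.481924, 13.425000)
after step 2 (δ=0.2, a=0.7): (15.451144, -5.532314, -1.441903, 13.460000)
after step 3 (δ=0.24, a=-0.6): (15.537649, -6.199732, -1.393464, 13.430000)
after step 4 (δ=0.38, a=-0.9): (15.656105, -6.860701, -1.314580, 13.385000)
after step 5 (δ=-0.17, a=0.7): (15.825708, -7.508104, -1.348368, 13.420000)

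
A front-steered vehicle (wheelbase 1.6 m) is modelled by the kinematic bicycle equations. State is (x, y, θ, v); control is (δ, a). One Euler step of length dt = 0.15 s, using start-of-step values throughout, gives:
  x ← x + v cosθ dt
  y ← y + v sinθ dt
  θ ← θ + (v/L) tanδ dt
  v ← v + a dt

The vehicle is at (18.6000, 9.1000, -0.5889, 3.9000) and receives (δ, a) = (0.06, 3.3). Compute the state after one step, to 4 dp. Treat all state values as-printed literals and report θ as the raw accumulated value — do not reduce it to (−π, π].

x' = 18.6000 + 3.9000·cos(-0.5889)·0.15 = 19.0865
y' = 9.1000 + 3.9000·sin(-0.5889)·0.15 = 8.7751
θ' = -0.5889 + (3.9000/1.6)·tan(0.06)·0.15 = -0.5669
v' = 3.9000 + 3.3000·0.15 = 4.3950

(19.0865, 8.7751, -0.5669, 4.3950)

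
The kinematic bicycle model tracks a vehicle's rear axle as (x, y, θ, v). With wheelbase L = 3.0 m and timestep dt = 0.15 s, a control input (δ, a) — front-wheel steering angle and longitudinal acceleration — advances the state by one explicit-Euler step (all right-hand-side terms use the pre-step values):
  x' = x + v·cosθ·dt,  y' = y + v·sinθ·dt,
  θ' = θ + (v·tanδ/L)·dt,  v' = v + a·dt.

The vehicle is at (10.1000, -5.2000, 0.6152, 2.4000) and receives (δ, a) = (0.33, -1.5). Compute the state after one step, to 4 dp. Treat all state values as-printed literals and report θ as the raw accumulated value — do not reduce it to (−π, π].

x' = 10.1000 + 2.4000·cos(0.6152)·0.15 = 10.3940
y' = -5.2000 + 2.4000·sin(0.6152)·0.15 = -4.9922
θ' = 0.6152 + (2.4000/3.0)·tan(0.33)·0.15 = 0.6563
v' = 2.4000 − 1.5000·0.15 = 2.1750

(10.3940, -4.9922, 0.6563, 2.1750)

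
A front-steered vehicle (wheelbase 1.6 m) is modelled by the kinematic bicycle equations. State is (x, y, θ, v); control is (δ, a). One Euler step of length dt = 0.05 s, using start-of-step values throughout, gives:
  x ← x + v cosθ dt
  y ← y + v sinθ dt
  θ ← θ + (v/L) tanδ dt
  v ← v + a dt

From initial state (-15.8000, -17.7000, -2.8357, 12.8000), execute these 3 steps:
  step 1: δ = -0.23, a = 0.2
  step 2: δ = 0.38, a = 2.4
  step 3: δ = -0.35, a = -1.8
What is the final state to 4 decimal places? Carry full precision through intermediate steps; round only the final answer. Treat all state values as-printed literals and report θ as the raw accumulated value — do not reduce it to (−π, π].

(-17.6387, -18.2627, -2.9170, 12.8400)

after step 1 (δ=-0.23, a=0.2): (-16.410290, -17.892732, -2.929357, 12.810000)
after step 2 (δ=0.38, a=2.4): (-17.036419, -18.027651, -2.769467, 12.930000)
after step 3 (δ=-0.35, a=-1.8): (-17.638670, -18.262716, -2.916962, 12.840000)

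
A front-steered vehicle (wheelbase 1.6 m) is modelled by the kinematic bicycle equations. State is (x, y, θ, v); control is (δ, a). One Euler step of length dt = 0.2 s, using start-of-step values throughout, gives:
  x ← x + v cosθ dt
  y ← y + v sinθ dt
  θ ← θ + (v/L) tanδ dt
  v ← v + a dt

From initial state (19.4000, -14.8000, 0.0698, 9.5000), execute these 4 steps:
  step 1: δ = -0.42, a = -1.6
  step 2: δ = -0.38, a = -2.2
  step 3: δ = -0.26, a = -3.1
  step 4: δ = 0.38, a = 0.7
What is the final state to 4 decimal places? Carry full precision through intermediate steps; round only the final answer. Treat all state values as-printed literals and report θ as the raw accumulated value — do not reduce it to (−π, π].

after step 1 (δ=-0.42, a=-1.6): (21.295373, -14.667488, -0.460505, 9.180000)
after step 2 (δ=-0.38, a=-2.2): (22.940114, -15.483407, -0.918831, 8.740000)
after step 3 (δ=-0.26, a=-3.1): (24.000713, -16.872880, -1.209460, 8.120000)
after step 4 (δ=0.38, a=0.7): (24.574837, -18.392010, -0.804056, 8.260000)

(24.5748, -18.3920, -0.8041, 8.2600)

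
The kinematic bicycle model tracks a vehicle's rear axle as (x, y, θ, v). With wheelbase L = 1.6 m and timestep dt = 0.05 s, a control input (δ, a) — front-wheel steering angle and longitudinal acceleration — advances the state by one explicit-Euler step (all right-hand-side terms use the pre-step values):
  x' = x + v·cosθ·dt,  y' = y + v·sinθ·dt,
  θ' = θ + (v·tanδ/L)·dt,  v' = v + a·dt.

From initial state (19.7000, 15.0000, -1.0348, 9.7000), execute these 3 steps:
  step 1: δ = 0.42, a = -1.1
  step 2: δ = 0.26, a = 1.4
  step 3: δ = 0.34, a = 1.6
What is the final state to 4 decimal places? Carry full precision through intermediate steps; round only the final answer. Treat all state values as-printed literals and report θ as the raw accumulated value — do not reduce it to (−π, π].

(20.5793, 13.8505, -0.7119, 9.7950)

after step 1 (δ=0.42, a=-1.1): (19.947688, 14.583016, -0.899433, 9.645000)
after step 2 (δ=0.26, a=1.4): (20.247674, 14.205427, -0.819252, 9.715000)
after step 3 (δ=0.34, a=1.6): (20.579329, 13.850521, -0.711860, 9.795000)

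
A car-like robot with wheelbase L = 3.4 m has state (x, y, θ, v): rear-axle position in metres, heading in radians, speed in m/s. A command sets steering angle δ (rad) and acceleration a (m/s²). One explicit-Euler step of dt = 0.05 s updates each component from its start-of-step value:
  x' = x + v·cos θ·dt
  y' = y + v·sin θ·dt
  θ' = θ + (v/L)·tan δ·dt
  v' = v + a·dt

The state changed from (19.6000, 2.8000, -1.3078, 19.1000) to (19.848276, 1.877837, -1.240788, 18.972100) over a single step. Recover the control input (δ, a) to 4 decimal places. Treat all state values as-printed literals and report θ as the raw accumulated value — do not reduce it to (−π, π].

a = (v'−v)/dt = (-0.127900)/0.05 = -2.5580
Δθ = θ'−θ = 0.067012;  (v·dt/L) = 19.1000·0.05/3.4 = 0.280882
tan δ = Δθ·L/(v·dt) = 0.238577  →  δ = 0.2342

δ = 0.2342, a = -2.5580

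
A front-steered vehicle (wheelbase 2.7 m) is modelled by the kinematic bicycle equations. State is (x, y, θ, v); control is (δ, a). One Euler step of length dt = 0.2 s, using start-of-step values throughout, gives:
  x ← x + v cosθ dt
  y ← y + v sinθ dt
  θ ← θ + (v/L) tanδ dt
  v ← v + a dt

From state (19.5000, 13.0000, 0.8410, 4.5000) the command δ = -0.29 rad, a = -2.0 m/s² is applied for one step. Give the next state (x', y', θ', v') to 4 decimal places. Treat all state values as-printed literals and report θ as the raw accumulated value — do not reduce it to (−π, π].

(20.1000, 13.6708, 0.7415, 4.1000)

x' = 19.5000 + 4.5000·cos(0.8410)·0.2 = 20.1000
y' = 13.0000 + 4.5000·sin(0.8410)·0.2 = 13.6708
θ' = 0.8410 + (4.5000/2.7)·tan(-0.29)·0.2 = 0.7415
v' = 4.5000 − 2.0000·0.2 = 4.1000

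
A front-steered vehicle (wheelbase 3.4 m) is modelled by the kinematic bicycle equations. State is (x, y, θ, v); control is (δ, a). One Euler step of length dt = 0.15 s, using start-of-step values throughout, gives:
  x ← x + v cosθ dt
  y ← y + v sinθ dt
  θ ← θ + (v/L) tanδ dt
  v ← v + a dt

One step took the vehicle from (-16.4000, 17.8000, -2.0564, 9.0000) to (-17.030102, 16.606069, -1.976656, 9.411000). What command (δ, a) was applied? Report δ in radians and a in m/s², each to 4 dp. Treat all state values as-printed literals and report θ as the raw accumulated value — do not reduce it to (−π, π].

δ = 0.1982, a = 2.7400

a = (v'−v)/dt = (0.411000)/0.15 = 2.7400
Δθ = θ'−θ = 0.079744;  (v·dt/L) = 9.0000·0.15/3.4 = 0.397059
tan δ = Δθ·L/(v·dt) = 0.200837  →  δ = 0.1982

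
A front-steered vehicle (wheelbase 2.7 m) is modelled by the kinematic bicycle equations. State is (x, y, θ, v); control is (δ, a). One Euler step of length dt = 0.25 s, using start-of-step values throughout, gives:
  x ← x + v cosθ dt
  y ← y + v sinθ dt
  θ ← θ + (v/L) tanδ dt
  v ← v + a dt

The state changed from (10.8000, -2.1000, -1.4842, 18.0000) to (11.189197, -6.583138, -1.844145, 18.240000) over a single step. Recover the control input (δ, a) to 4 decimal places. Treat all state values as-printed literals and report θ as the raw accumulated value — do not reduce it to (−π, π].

δ = -0.2127, a = 0.9600

a = (v'−v)/dt = (0.240000)/0.25 = 0.9600
Δθ = θ'−θ = -0.359945;  (v·dt/L) = 18.0000·0.25/2.7 = 1.666667
tan δ = Δθ·L/(v·dt) = -0.215967  →  δ = -0.2127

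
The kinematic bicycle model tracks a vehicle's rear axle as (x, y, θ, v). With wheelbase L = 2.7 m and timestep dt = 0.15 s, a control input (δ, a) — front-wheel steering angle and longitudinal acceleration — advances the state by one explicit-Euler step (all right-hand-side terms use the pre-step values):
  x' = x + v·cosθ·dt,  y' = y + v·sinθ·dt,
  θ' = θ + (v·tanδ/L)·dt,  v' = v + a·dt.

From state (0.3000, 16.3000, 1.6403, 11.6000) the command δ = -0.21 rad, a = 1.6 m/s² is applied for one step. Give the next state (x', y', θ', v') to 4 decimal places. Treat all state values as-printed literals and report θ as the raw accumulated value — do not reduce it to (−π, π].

(0.1792, 18.0358, 1.5029, 11.8400)

x' = 0.3000 + 11.6000·cos(1.6403)·0.15 = 0.1792
y' = 16.3000 + 11.6000·sin(1.6403)·0.15 = 18.0358
θ' = 1.6403 + (11.6000/2.7)·tan(-0.21)·0.15 = 1.5029
v' = 11.6000 + 1.6000·0.15 = 11.8400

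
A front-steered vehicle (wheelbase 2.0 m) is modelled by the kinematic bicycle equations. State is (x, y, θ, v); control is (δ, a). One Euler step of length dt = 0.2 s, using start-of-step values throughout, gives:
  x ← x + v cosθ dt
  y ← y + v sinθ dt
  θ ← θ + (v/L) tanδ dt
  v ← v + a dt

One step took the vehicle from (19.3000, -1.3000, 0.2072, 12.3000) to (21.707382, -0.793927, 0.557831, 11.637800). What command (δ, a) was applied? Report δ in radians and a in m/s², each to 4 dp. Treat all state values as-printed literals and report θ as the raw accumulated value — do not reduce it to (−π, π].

δ = 0.2777, a = -3.3110

a = (v'−v)/dt = (-0.662200)/0.2 = -3.3110
Δθ = θ'−θ = 0.350631;  (v·dt/L) = 12.3000·0.2/2.0 = 1.230000
tan δ = Δθ·L/(v·dt) = 0.285066  →  δ = 0.2777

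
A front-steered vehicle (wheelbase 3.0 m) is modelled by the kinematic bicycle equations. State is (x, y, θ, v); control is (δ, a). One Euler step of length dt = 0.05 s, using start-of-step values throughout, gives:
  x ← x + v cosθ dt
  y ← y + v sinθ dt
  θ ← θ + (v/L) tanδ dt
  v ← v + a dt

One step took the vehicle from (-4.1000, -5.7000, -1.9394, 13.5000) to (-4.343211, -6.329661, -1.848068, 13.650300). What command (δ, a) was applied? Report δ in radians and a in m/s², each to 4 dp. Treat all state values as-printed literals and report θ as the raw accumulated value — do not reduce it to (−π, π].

a = (v'−v)/dt = (0.150300)/0.05 = 3.0060
Δθ = θ'−θ = 0.091332;  (v·dt/L) = 13.5000·0.05/3.0 = 0.225000
tan δ = Δθ·L/(v·dt) = 0.405920  →  δ = 0.3856

δ = 0.3856, a = 3.0060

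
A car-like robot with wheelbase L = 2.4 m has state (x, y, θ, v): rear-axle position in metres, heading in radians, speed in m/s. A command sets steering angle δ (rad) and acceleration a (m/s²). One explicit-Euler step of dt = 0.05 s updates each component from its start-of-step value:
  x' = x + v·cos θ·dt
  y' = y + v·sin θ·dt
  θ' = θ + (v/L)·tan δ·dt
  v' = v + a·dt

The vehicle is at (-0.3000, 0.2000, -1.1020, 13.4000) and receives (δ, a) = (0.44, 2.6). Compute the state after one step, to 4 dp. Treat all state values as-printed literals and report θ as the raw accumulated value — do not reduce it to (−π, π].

x' = -0.3000 + 13.4000·cos(-1.1020)·0.05 = 0.0027
y' = 0.2000 + 13.4000·sin(-1.1020)·0.05 = -0.3977
θ' = -1.1020 + (13.4000/2.4)·tan(0.44)·0.05 = -0.9706
v' = 13.4000 + 2.6000·0.05 = 13.5300

(0.0027, -0.3977, -0.9706, 13.5300)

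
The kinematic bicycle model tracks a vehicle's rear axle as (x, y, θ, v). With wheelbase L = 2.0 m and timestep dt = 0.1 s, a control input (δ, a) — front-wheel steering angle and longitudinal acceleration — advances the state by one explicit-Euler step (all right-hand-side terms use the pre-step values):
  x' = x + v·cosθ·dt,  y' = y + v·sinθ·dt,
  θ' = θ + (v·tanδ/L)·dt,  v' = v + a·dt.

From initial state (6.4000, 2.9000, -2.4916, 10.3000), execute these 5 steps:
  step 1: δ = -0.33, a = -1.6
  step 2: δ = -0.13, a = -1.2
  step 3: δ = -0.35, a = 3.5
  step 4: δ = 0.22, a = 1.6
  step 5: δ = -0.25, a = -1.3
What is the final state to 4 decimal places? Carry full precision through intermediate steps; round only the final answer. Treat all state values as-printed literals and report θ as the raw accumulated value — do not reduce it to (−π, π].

(1.7540, 0.8349, -2.9357, 10.4000)

after step 1 (δ=-0.33, a=-1.6): (5.580029, 2.276664, -2.668000, 10.140000)
after step 2 (δ=-0.13, a=-1.2): (4.677634, 1.814193, -2.734284, 10.020000)
after step 3 (δ=-0.35, a=3.5): (3.757608, 1.417261, -2.917163, 10.370000)
after step 4 (δ=0.22, a=1.6): (2.746614, 1.186477, -2.801217, 10.530000)
after step 5 (δ=-0.25, a=-1.3): (1.754026, 0.834942, -2.935654, 10.400000)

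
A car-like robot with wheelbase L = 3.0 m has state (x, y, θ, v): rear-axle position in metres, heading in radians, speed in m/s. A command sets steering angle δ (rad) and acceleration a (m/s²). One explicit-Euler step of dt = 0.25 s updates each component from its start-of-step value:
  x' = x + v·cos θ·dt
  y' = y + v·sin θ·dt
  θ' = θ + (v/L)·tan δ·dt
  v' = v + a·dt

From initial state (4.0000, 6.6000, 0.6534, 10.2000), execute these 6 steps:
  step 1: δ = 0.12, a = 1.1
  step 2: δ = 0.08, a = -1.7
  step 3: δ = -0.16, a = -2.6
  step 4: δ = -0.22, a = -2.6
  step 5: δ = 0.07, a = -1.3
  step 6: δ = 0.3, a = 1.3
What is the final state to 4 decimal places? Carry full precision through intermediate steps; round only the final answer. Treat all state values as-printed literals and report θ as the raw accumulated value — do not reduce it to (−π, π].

after step 1 (δ=0.12, a=1.1): (6.024755, 8.150118, 0.755892, 10.475000)
after step 2 (δ=0.08, a=-1.7): (7.930314, 9.946419, 0.825875, 10.050000)
after step 3 (δ=-0.16, a=-2.6): (9.633572, 11.793462, 0.690720, 9.400000)
after step 4 (δ=-0.22, a=-2.6): (11.444923, 13.290629, 0.515551, 8.750000)
after step 5 (δ=0.07, a=-1.3): (13.348094, 14.369098, 0.566676, 8.425000)
after step 6 (δ=0.3, a=1.3): (15.125116, 15.499798, 0.783856, 8.750000)

(15.1251, 15.4998, 0.7839, 8.7500)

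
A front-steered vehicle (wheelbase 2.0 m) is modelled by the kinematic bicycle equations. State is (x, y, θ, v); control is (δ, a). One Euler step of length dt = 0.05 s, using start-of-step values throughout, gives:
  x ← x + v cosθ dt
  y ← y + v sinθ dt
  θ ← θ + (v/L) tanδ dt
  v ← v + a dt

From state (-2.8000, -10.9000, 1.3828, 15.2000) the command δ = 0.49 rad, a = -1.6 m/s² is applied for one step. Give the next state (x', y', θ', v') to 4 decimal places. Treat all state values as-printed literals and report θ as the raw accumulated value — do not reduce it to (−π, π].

x' = -2.8000 + 15.2000·cos(1.3828)·0.05 = -2.6580
y' = -10.9000 + 15.2000·sin(1.3828)·0.05 = -10.1534
θ' = 1.3828 + (15.2000/2.0)·tan(0.49)·0.05 = 1.5855
v' = 15.2000 − 1.6000·0.05 = 15.1200

(-2.6580, -10.1534, 1.5855, 15.1200)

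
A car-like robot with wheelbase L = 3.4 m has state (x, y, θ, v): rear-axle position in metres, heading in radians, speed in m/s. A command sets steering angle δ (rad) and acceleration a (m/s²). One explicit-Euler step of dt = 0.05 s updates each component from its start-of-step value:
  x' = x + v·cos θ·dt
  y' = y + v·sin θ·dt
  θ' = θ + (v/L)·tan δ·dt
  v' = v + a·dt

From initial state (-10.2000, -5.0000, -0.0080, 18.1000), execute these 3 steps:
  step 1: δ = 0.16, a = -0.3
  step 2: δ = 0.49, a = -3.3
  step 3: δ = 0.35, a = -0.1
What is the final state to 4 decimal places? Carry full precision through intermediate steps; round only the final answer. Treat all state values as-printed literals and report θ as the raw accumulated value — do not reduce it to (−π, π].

after step 1 (δ=0.16, a=-0.3): (-9.295029, -5.007240, 0.034955, 18.085000)
after step 2 (δ=0.49, a=-3.3): (-8.391331, -4.975638, 0.176813, 17.920000)
after step 3 (δ=0.35, a=-0.1): (-7.509301, -4.818038, 0.273009, 17.915000)

(-7.5093, -4.8180, 0.2730, 17.9150)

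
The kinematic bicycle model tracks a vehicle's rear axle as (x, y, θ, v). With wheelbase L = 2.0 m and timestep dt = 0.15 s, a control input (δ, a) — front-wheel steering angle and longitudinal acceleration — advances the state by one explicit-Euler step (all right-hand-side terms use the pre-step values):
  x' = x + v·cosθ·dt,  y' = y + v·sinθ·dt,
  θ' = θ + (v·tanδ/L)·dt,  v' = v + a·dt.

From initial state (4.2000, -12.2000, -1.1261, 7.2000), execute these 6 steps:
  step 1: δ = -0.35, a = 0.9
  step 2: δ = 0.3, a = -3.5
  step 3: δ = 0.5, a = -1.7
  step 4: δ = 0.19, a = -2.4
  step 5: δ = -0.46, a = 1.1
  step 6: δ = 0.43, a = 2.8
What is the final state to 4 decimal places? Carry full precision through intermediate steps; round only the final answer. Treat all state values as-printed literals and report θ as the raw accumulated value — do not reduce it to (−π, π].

after step 1 (δ=-0.35, a=0.9): (4.664598, -13.174961, -1.323215, 7.335000)
after step 2 (δ=0.3, a=-3.5): (4.934225, -14.241662, -1.153042, 6.810000)
after step 3 (δ=0.5, a=-1.7): (5.348657, -15.175315, -0.874018, 6.555000)
after step 4 (δ=0.19, a=-2.4): (5.979658, -15.929383, -0.779469, 6.195000)
after step 5 (δ=-0.46, a=1.1): (6.640622, -16.582554, -1.009666, 6.360000)
after step 6 (δ=0.43, a=2.8): (7.148286, -17.390262, -0.790904, 6.780000)

(7.1483, -17.3903, -0.7909, 6.7800)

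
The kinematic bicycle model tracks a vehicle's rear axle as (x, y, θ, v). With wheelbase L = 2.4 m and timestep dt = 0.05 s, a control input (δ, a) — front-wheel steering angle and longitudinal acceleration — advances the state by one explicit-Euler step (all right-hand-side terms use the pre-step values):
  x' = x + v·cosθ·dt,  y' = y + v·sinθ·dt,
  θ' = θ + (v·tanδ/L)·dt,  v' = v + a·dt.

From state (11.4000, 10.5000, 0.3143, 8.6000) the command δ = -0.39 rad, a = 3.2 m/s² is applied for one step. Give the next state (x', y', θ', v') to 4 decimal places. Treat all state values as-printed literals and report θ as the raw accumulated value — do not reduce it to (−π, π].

(11.8089, 10.6329, 0.2407, 8.7600)

x' = 11.4000 + 8.6000·cos(0.3143)·0.05 = 11.8089
y' = 10.5000 + 8.6000·sin(0.3143)·0.05 = 10.6329
θ' = 0.3143 + (8.6000/2.4)·tan(-0.39)·0.05 = 0.2407
v' = 8.6000 + 3.2000·0.05 = 8.7600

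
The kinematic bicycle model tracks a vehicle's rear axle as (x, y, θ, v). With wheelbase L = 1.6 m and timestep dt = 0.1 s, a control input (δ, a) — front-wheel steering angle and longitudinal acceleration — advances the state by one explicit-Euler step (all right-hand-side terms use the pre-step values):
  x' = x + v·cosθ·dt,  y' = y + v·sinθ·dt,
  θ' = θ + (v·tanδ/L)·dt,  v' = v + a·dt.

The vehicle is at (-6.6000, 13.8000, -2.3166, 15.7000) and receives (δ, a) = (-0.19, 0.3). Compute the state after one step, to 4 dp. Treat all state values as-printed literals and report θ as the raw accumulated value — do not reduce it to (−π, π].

x' = -6.6000 + 15.7000·cos(-2.3166)·0.1 = -7.6653
y' = 13.8000 + 15.7000·sin(-2.3166)·0.1 = 12.6468
θ' = -2.3166 + (15.7000/1.6)·tan(-0.19)·0.1 = -2.5053
v' = 15.7000 + 0.3000·0.1 = 15.7300

(-7.6653, 12.6468, -2.5053, 15.7300)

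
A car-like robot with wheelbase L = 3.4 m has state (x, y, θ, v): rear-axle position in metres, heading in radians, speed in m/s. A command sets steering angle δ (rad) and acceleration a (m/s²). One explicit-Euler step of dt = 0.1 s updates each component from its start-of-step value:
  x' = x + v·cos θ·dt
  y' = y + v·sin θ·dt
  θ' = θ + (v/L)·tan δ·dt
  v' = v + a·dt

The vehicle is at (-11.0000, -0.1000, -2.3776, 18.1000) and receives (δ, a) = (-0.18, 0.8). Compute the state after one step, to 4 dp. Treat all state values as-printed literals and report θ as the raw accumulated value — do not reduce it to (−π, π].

(-12.3070, -1.3522, -2.4745, 18.1800)

x' = -11.0000 + 18.1000·cos(-2.3776)·0.1 = -12.3070
y' = -0.1000 + 18.1000·sin(-2.3776)·0.1 = -1.3522
θ' = -2.3776 + (18.1000/3.4)·tan(-0.18)·0.1 = -2.4745
v' = 18.1000 + 0.8000·0.1 = 18.1800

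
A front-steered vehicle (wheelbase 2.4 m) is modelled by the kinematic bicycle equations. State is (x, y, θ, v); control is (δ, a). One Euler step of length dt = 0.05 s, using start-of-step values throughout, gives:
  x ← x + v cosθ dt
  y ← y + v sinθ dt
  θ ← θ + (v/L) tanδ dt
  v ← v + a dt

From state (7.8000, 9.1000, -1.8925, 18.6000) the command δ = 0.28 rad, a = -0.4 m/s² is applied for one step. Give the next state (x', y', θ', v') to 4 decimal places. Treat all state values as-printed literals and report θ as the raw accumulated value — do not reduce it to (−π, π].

(7.5059, 8.2177, -1.7811, 18.5800)

x' = 7.8000 + 18.6000·cos(-1.8925)·0.05 = 7.5059
y' = 9.1000 + 18.6000·sin(-1.8925)·0.05 = 8.2177
θ' = -1.8925 + (18.6000/2.4)·tan(0.28)·0.05 = -1.7811
v' = 18.6000 − 0.4000·0.05 = 18.5800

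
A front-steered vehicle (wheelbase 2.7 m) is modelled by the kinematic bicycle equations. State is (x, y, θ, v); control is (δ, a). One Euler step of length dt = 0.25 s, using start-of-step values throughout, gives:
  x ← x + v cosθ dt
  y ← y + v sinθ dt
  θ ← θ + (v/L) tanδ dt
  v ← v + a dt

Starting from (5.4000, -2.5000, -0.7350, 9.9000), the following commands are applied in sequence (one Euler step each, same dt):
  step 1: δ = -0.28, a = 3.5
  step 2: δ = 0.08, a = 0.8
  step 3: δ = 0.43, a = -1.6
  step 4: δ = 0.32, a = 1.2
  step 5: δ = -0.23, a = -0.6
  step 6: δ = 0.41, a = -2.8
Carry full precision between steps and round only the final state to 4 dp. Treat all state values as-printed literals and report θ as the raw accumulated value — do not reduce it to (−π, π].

after step 1 (δ=-0.28, a=3.5): (7.236031, -4.159703, -0.998591, 10.775000)
after step 2 (δ=0.08, a=0.8): (8.694662, -6.424363, -0.918606, 10.975000)
after step 3 (δ=0.43, a=-1.6): (10.359922, -8.604976, -0.452554, 10.575000)
after step 4 (δ=0.32, a=1.2): (12.737535, -9.760991, -0.128068, 10.875000)
after step 5 (δ=-0.23, a=-0.6): (15.434020, -10.108225, -0.363837, 10.725000)
after step 6 (δ=0.41, a=-2.8): (17.939750, -11.062383, 0.067775, 10.025000)

(17.9398, -11.0624, 0.0678, 10.0250)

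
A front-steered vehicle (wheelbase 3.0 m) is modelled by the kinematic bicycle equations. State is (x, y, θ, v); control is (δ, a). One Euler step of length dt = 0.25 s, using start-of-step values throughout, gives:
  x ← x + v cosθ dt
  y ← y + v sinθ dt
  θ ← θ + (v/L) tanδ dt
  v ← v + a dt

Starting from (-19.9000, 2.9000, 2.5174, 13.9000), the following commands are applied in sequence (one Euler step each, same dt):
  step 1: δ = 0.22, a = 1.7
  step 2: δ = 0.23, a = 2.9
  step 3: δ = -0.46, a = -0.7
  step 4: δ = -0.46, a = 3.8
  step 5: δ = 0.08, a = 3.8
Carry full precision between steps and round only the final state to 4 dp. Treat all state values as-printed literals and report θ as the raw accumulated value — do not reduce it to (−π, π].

after step 1 (δ=0.22, a=1.7): (-22.719737, 4.930937, 2.776426, 14.325000)
after step 2 (δ=0.23, a=2.9): (-26.064855, 6.209820, 3.055934, 15.050000)
after step 3 (δ=-0.46, a=-0.7): (-29.813560, 6.531715, 2.434559, 14.875000)
after step 4 (δ=-0.46, a=3.8): (-32.640897, 8.947345, 1.820409, 15.825000)
after step 5 (δ=0.08, a=3.8): (-33.618204, 12.780984, 1.926135, 16.775000)

(-33.6182, 12.7810, 1.9261, 16.7750)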